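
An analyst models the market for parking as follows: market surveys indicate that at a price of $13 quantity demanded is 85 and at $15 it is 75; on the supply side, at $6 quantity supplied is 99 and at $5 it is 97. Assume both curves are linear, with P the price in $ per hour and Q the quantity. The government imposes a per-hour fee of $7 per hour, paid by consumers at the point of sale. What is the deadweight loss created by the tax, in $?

Deadweight loss = $35.

Demand slope: (75 − 85)/(15 − 13) = -5, so Qd = 150 − 5P.
Supply slope: (97 − 99)/(5 − 6) = 2, so Qs = 2P + 87.
Before the tax: set 150 − 5P = 2P + 87 → P* = $9, Q* = 105.
With the tax collected from consumers, demand (in seller-price terms) shifts: Qd = 150 − 5(P + 7).
New equilibrium: consumers pay $11, sellers receive $4, Q = 95. (Wedge: Pb − Ps = 7.)
Quantity falls by |ΔQ| = |105 − 95| = 10.
DWL = ½ · t · |ΔQ| = ½ · 7 · 10 = $35.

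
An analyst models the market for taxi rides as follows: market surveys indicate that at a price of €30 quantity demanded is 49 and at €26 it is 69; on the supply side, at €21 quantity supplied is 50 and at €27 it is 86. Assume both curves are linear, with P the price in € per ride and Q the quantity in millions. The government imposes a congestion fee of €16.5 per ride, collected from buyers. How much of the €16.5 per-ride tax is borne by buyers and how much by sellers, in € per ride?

Demand slope: (69 − 49)/(26 − 30) = -5, so Qd = 199 − 5P.
Supply slope: (86 − 50)/(27 − 21) = 6, so Qs = 6P − 76.
Before the tax: set 199 − 5P = 6P − 76 → P* = €25, Q* = 74.
With the tax collected from buyers, demand (in seller-price terms) shifts: Qd = 199 − 5(P + 16.5).
New equilibrium: buyers pay €34, sellers receive €17.5, Q = 29. (Wedge: Pb − Ps = 16.5.)
Burden on buyers: €9; on sellers: €7.5. (They sum to €16.5.)
The less price-elastic side of the market bears the larger share of a per-unit tax.

Buyers bear €9 per ride; sellers bear €7.5 per ride.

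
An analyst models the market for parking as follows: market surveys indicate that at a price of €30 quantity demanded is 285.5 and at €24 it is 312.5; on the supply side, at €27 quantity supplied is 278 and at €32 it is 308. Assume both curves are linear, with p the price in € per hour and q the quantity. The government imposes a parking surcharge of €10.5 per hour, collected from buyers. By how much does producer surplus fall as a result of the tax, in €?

Demand slope: (312.5 − 285.5)/(24 − 30) = -4.5, so qd = 420.5 − 4.5p.
Supply slope: (308 − 278)/(32 − 27) = 6, so qs = 6p + 116.
Without the tax, 420.5 − 4.5p = 6p + 116 gives 10.5p = 304.5, so p* = €29 and q* = 290.
With the tax collected from buyers, demand (in seller-price terms) shifts: qd = 420.5 − 4.5(p + 10.5).
Solving gives q = 263 with buyers paying €35 and sellers receiving €24.5 (the €10.5 wedge).
ΔPS is the trapezoid between Q = 263 and Q = 290 of height €4.5: ½ · (290 + 263) · 4.5 = €1244.25.

Producer surplus falls by €1244.25.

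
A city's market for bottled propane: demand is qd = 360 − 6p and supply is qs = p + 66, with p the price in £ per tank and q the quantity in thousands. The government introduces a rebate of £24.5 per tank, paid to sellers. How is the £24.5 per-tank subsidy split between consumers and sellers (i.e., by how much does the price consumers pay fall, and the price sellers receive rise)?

Consumers gain £3.5 per tank; sellers gain £21 per tank.

Without the subsidy, 360 − 6p = p + 66 gives 7p = 294, so p* = £42 and q* = 108.
With a per-unit subsidy paid to sellers, each receives p + 24.5 per unit sold, so supply becomes qs = (p + 24.5) + 66.
New equilibrium: consumers pay £38.5, sellers receive £63, q = 129. (Wedge: pb − ps = −24.5.)
Gain to consumers: £3.5; to sellers: £21. (They sum to £24.5.)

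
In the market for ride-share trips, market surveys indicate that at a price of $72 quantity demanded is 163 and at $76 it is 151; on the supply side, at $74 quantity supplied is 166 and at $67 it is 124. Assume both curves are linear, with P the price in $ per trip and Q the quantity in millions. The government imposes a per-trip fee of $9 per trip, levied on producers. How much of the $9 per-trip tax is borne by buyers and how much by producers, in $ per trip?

Demand slope: (151 − 163)/(76 − 72) = -3, so Qd = 379 − 3P.
Supply slope: (124 − 166)/(67 − 74) = 6, so Qs = 6P − 278.
Before the tax: set 379 − 3P = 6P − 278 → P* = $73, Q* = 160.
With the tax collected from producers, supply shifts: Qs = 6(P − 9) − 278.
Solving gives Q = 142 with buyers paying $79 and producers receiving $70 (the $9 wedge).
Burden on buyers: $6; on producers: $3. (They sum to $9.)

Buyers bear $6 per trip; producers bear $3 per trip.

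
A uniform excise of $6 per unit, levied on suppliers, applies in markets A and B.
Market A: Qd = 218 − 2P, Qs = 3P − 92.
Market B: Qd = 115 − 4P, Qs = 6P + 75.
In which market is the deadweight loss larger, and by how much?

Market B, by $21.6.

Market A: pre-tax P* = $62, Q* = 94; post-tax Q = 86.8; deadweight loss = $21.6.
Market B: pre-tax P* = $4, Q* = 99; post-tax Q = 84.6; deadweight loss = $43.2.
Difference: $21.6 vs $43.2 → market B is larger by $21.6.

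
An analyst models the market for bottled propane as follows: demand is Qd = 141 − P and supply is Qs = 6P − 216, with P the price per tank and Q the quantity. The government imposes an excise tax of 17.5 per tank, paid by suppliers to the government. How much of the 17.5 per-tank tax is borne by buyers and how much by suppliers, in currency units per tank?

Without the tax, 141 − P = 6P − 216 gives 7P = 357, so P* = 51 and Q* = 90.
With the tax collected from suppliers, supply shifts: Qs = 6(P − 17.5) − 216.
New equilibrium: buyers pay 66, suppliers receive 48.5, Q = 75. (Wedge: Pb − Ps = 17.5.)
Burden on buyers: 15; on suppliers: 2.5. (They sum to 17.5.)

Buyers bear 15 per tank; suppliers bear 2.5 per tank.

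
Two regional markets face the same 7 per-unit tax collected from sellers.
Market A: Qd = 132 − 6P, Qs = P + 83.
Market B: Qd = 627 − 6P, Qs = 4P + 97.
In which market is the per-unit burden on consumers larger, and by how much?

Market A: pre-tax P* = 7, Q* = 90; post-tax Q = 84; per-unit burden on consumers = 1.
Market B: pre-tax P* = 53, Q* = 309; post-tax Q = 292.2; per-unit burden on consumers = 2.8.
Difference: 1 vs 2.8 → market B is larger by 1.8.

Market B, by 1.8.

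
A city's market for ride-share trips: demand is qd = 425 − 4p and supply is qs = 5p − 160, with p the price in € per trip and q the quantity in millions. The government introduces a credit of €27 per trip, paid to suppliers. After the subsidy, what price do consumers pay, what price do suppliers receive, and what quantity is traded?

Before the subsidy: set 425 − 4p = 5p − 160 → p* = €65, q* = 165.
With a per-unit subsidy paid to suppliers, each receives p + 27 per unit sold, so supply becomes qs = 5(p + 27) − 160.
New equilibrium: consumers pay €50, suppliers receive €77, q = 225. (Wedge: pb − ps = −27.)

Consumers pay €50; suppliers receive €77; quantity = 225.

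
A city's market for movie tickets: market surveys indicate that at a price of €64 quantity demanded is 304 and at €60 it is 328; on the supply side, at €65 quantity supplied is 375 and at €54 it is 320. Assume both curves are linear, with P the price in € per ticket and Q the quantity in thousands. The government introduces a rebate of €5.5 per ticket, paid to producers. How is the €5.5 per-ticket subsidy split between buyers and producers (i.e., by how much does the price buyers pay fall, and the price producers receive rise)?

Buyers gain €2.5 per ticket; producers gain €3 per ticket.

Demand slope: (328 − 304)/(60 − 64) = -6, so Qd = 688 − 6P.
Supply slope: (320 − 375)/(54 − 65) = 5, so Qs = 5P + 50.
Without the subsidy, 688 − 6P = 5P + 50 gives 11P = 638, so P* = €58 and Q* = 340.
With a per-unit subsidy paid to producers, each receives P + 5.5 per unit sold, so supply becomes Qs = 5(P + 5.5) + 50.
Solving gives Q = 355 with buyers paying €55.5 and producers receiving €61 (the €5.5 wedge).
Gain to buyers: €2.5; to producers: €3. (They sum to €5.5.)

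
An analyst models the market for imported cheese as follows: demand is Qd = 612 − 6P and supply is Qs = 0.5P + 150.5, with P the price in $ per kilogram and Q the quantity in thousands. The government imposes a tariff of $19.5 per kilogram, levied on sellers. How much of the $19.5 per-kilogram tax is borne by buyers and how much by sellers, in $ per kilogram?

Without the tax, 612 − 6P = 0.5P + 150.5 gives 6.5P = 461.5, so P* = $71 and Q* = 186.
With the tax collected from sellers, supply shifts: Qs = 0.5(P − 19.5) + 150.5.
Solving gives Q = 177 with buyers paying $72.5 and sellers receiving $53 (the $19.5 wedge).
Burden on buyers: $1.5; on sellers: $18. (They sum to $19.5.)
The less price-elastic side of the market bears the larger share of a per-unit tax.

Buyers bear $1.5 per kilogram; sellers bear $18 per kilogram.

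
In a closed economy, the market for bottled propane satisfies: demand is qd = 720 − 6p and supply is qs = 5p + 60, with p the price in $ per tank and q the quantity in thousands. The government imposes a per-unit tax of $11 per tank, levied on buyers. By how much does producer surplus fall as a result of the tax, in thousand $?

Producer surplus falls by $2070 thousand.

Before the tax: set 720 − 6p = 5p + 60 → p* = $60, q* = 360.
With the tax collected from buyers, demand (in seller-price terms) shifts: qd = 720 − 6(p + 11).
New equilibrium: buyers pay $65, suppliers receive $54, q = 330. (Wedge: pb − ps = 11.)
ΔPS is the trapezoid between Q = 330 and Q = 360 of height $6: ½ · (360 + 330) · 6 = $2070.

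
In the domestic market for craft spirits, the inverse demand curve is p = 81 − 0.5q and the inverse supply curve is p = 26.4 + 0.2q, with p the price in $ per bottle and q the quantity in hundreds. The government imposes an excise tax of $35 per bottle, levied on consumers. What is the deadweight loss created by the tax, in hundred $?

Deadweight loss = $875 hundred.

Rewrite in direct form: qd = 162 − 2p and qs = 5p − 132.
Without the tax, 162 − 2p = 5p − 132 gives 7p = 294, so p* = $42 and q* = 78.
With the tax collected from consumers, demand (in seller-price terms) shifts: qd = 162 − 2(p + 35).
Solving gives q = 28 with consumers paying $67 and sellers receiving $32 (the $35 wedge).
Quantity falls by |ΔQ| = |78 − 28| = 50.
DWL = ½ · t · |ΔQ| = ½ · 35 · 50 = $875.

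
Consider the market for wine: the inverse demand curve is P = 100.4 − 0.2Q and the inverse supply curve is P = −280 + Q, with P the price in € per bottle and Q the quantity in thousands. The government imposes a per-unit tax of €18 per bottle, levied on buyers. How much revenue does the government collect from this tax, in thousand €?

Inverting to Q(P) form: Qd = 502 − 5P; Qs = P + 280.
Before the tax: set 502 − 5P = P + 280 → P* = €37, Q* = 317.
With the tax collected from buyers, demand (in seller-price terms) shifts: Qd = 502 − 5(P + 18).
Solving gives Q = 302 with buyers paying €40 and suppliers receiving €22 (the €18 wedge).
Revenue = t · Q = 18 · 302 = €5436.

Tax revenue = €5436 thousand.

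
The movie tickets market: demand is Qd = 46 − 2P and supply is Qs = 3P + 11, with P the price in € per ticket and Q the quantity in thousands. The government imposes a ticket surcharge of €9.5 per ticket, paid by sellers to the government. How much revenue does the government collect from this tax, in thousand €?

Without the tax, 46 − 2P = 3P + 11 gives 5P = 35, so P* = €7 and Q* = 32.
With the tax collected from sellers, supply shifts: Qs = 3(P − 9.5) + 11.
Solving gives Q = 20.6 with consumers paying €12.7 and sellers receiving €3.2 (the €9.5 wedge).
Revenue = t · Q = 9.5 · 20.6 = €195.7.

Tax revenue = €195.7 thousand.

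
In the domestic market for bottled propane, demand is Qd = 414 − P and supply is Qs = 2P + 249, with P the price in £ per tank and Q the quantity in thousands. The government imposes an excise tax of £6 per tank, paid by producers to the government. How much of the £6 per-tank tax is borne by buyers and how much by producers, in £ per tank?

Buyers bear £4 per tank; producers bear £2 per tank.

Before the tax: set 414 − P = 2P + 249 → P* = £55, Q* = 359.
With the tax collected from producers, supply shifts: Qs = 2(P − 6) + 249.
New equilibrium: buyers pay £59, producers receive £53, Q = 355. (Wedge: Pb − Ps = 6.)
Burden on buyers: £4; on producers: £2. (They sum to £6.)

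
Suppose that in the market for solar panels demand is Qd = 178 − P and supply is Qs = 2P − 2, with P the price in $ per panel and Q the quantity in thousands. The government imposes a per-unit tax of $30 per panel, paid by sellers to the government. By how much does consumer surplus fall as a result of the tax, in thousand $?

Before the tax: set 178 − P = 2P − 2 → P* = $60, Q* = 118.
With the tax collected from sellers, supply shifts: Qs = 2(P − 30) − 2.
Solving gives Q = 98 with consumers paying $80 and sellers receiving $50 (the $30 wedge).
ΔCS is the trapezoid between Q = 98 and Q = 118 of height $20: ½ · (118 + 98) · 20 = $2160.

Consumer surplus falls by $2160 thousand.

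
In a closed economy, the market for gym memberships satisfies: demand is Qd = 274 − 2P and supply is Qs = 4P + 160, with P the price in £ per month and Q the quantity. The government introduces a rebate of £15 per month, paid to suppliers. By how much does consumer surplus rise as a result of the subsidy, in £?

Consumer surplus rises by £2460.

Before the subsidy: set 274 − 2P = 4P + 160 → P* = £19, Q* = 236.
With a per-unit subsidy paid to suppliers, each receives P + 15 per unit sold, so supply becomes Qs = 4(P + 15) + 160.
New equilibrium: buyers pay £9, suppliers receive £24, Q = 256. (Wedge: Pb − Ps = −15.)
ΔCS is the trapezoid between Q = 256 and Q = 236 of height £10: ½ · (236 + 256) · 10 = £2460.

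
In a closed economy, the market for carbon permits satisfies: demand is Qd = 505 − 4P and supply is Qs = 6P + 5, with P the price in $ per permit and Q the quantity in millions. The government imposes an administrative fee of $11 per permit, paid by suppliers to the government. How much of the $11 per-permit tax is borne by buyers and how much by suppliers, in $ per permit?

Before the tax: set 505 − 4P = 6P + 5 → P* = $50, Q* = 305.
With the tax collected from suppliers, supply shifts: Qs = 6(P − 11) + 5.
New equilibrium: buyers pay $56.6, suppliers receive $45.6, Q = 278.6. (Wedge: Pb − Ps = 11.)
Burden on buyers: $6.6; on suppliers: $4.4. (They sum to $11.)

Buyers bear $6.6 per permit; suppliers bear $4.4 per permit.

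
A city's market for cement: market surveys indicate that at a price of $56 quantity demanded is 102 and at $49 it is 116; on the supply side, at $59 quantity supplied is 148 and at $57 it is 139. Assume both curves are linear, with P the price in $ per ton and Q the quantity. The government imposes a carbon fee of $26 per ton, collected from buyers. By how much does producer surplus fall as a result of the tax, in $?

Demand slope: (116 − 102)/(49 − 56) = -2, so Qd = 214 − 2P.
Supply slope: (139 − 148)/(57 − 59) = 4.5, so Qs = 4.5P − 117.5.
Before the tax: set 214 − 2P = 4.5P − 117.5 → P* = $51, Q* = 112.
With the tax collected from buyers, demand (in seller-price terms) shifts: Qd = 214 − 2(P + 26).
New equilibrium: buyers pay $69, suppliers receive $43, Q = 76. (Wedge: Pb − Ps = 26.)
ΔPS is the trapezoid between Q = 76 and Q = 112 of height $8: ½ · (112 + 76) · 8 = $752.

Producer surplus falls by $752.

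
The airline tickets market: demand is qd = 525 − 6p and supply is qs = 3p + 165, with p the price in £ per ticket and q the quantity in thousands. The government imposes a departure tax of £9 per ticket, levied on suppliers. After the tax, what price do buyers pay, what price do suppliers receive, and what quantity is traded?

Buyers pay £43; suppliers receive £34; quantity = 267.

Before the tax: set 525 − 6p = 3p + 165 → p* = £40, q* = 285.
With the tax collected from suppliers, supply shifts: qs = 3(p − 9) + 165.
New equilibrium: buyers pay £43, suppliers receive £34, q = 267. (Wedge: pb − ps = 9.)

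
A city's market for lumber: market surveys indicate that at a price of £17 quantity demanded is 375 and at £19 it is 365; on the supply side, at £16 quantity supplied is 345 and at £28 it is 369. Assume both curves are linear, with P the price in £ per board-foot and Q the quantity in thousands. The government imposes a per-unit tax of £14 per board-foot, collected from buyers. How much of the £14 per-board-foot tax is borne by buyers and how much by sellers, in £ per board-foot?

Demand slope: (365 − 375)/(19 − 17) = -5, so Qd = 460 − 5P.
Supply slope: (369 − 345)/(28 − 16) = 2, so Qs = 2P + 313.
Before the tax: set 460 − 5P = 2P + 313 → P* = £21, Q* = 355.
With the tax collected from buyers, demand (in seller-price terms) shifts: Qd = 460 − 5(P + 14).
New equilibrium: buyers pay £25, sellers receive £11, Q = 335. (Wedge: Pb − Ps = 14.)
Burden on buyers: £4; on sellers: £10. (They sum to £14.)

Buyers bear £4 per board-foot; sellers bear £10 per board-foot.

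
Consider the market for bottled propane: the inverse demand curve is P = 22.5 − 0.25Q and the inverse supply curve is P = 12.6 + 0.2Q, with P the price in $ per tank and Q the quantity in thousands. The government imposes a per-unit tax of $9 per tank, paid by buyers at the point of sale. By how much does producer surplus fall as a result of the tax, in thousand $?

Producer surplus falls by $48 thousand.

Rewrite in direct form: Qd = 90 − 4P and Qs = 5P − 63.
Without the tax, 90 − 4P = 5P − 63 gives 9P = 153, so P* = $17 and Q* = 22.
With the tax collected from buyers, demand (in seller-price terms) shifts: Qd = 90 − 4(P + 9).
New equilibrium: buyers pay $22, producers receive $13, Q = 2. (Wedge: Pb − Ps = 9.)
ΔPS is the trapezoid between Q = 2 and Q = 22 of height $4: ½ · (22 + 2) · 4 = $48.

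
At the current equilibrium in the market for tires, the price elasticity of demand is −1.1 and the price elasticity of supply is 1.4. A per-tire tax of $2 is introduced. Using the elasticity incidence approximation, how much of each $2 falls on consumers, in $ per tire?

Incidence ratio: consumers' share ≈ εs / (εs + |εd|) = 1.4 / (1.4 + 1.1) = 0.56.
So consumers bear ≈ 0.56 × $2 = $1.12; sellers bear $0.88.

Consumers bear ≈ $1.12 per tire.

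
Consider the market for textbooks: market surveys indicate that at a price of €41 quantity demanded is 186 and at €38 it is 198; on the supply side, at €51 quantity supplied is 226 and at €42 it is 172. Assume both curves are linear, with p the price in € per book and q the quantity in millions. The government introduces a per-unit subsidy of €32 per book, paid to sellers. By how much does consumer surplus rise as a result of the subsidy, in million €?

Demand slope: (198 − 186)/(38 − 41) = -4, so qd = 350 − 4p.
Supply slope: (172 − 226)/(42 − 51) = 6, so qs = 6p − 80.
Before the subsidy: set 350 − 4p = 6p − 80 → p* = €43, q* = 178.
With a per-unit subsidy paid to sellers, each receives p + 32 per unit sold, so supply becomes qs = 6(p + 32) − 80.
New equilibrium: buyers pay €23.8, sellers receive €55.8, q = 254.8. (Wedge: pb − ps = −32.)
ΔCS is the trapezoid between Q = 254.8 and Q = 178 of height €19.2: ½ · (178 + 254.8) · 19.2 = €4154.88.

Consumer surplus rises by €4154.88 million.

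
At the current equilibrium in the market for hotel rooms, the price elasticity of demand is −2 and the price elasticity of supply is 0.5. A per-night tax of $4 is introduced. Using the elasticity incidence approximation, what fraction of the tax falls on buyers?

Incidence ratio: buyers' share ≈ εs / (εs + |εd|) = 0.5 / (0.5 + 2) = 0.2.
Supply is the less elastic side, so buyers bear the smaller share.

Buyers' share ≈ 0.2.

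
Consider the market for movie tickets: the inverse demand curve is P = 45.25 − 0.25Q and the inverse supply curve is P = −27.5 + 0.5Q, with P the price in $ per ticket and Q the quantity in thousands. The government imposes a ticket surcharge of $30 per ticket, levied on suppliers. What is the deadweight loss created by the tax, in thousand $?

Deadweight loss = $600 thousand.

Rewrite in direct form: Qd = 181 − 4P and Qs = 2P + 55.
Without the tax, 181 − 4P = 2P + 55 gives 6P = 126, so P* = $21 and Q* = 97.
With the tax collected from suppliers, supply shifts: Qs = 2(P − 30) + 55.
New equilibrium: consumers pay $31, suppliers receive $1, Q = 57. (Wedge: Pb − Ps = 30.)
Quantity falls by |ΔQ| = |97 − 57| = 40.
DWL = ½ · t · |ΔQ| = ½ · 30 · 40 = $600.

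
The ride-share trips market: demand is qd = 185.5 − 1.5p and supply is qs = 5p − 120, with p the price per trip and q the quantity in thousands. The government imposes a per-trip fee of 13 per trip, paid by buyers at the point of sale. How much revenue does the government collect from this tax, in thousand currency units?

Tax revenue = 1300 thousand.

Without the tax, 185.5 − 1.5p = 5p − 120 gives 6.5p = 305.5, so p* = 47 and q* = 115.
With the tax collected from buyers, demand (in seller-price terms) shifts: qd = 185.5 − 1.5(p + 13).
Solving gives q = 100 with buyers paying 57 and producers receiving 44 (the 13 wedge).
Revenue = t · Q = 13 · 100 = 1300.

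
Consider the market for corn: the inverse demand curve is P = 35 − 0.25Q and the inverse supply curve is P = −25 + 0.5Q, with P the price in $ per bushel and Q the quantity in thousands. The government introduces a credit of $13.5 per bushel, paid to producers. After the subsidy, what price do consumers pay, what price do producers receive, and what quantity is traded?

Consumers pay $10.5; producers receive $24; quantity = 98.

Rewrite in direct form: Qd = 140 − 4P and Qs = 2P + 50.
Without the subsidy, 140 − 4P = 2P + 50 gives 6P = 90, so P* = $15 and Q* = 80.
With a per-unit subsidy paid to producers, each receives P + 13.5 per unit sold, so supply becomes Qs = 2(P + 13.5) + 50.
New equilibrium: consumers pay $10.5, producers receive $24, Q = 98. (Wedge: Pb − Ps = −13.5.)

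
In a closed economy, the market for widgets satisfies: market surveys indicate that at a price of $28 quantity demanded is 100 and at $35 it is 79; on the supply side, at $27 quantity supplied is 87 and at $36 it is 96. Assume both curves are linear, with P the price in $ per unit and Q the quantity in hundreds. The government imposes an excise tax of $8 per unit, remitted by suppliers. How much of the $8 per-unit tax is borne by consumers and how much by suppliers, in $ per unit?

Consumers bear $2 per unit; suppliers bear $6 per unit.

Demand slope: (79 − 100)/(35 − 28) = -3, so Qd = 184 − 3P.
Supply slope: (96 − 87)/(36 − 27) = 1, so Qs = P + 60.
Before the tax: set 184 − 3P = P + 60 → P* = $31, Q* = 91.
With the tax collected from suppliers, supply shifts: Qs = (P − 8) + 60.
New equilibrium: consumers pay $33, suppliers receive $25, Q = 85. (Wedge: Pb − Ps = 8.)
Burden on consumers: $2; on suppliers: $6. (They sum to $8.)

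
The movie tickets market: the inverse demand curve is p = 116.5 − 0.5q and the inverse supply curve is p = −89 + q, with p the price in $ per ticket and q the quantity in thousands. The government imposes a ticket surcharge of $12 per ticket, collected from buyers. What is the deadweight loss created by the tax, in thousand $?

Deadweight loss = $48 thousand.

Inverting to q(p) form: qd = 233 − 2p; qs = p + 89.
Without the tax, 233 − 2p = p + 89 gives 3p = 144, so p* = $48 and q* = 137.
With the tax collected from buyers, demand (in seller-price terms) shifts: qd = 233 − 2(p + 12).
New equilibrium: buyers pay $52, producers receive $40, q = 129. (Wedge: pb − ps = 12.)
Quantity falls by |ΔQ| = |137 − 129| = 8.
DWL = ½ · t · |ΔQ| = ½ · 12 · 8 = $48.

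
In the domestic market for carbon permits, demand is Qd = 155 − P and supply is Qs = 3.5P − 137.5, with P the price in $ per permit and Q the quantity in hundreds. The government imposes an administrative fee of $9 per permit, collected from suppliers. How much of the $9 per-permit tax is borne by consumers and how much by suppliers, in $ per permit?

Before the tax: set 155 − P = 3.5P − 137.5 → P* = $65, Q* = 90.
With the tax collected from suppliers, supply shifts: Qs = 3.5(P − 9) − 137.5.
New equilibrium: consumers pay $72, suppliers receive $63, Q = 83. (Wedge: Pb − Ps = 9.)
Burden on consumers: $7; on suppliers: $2. (They sum to $9.)

Consumers bear $7 per permit; suppliers bear $2 per permit.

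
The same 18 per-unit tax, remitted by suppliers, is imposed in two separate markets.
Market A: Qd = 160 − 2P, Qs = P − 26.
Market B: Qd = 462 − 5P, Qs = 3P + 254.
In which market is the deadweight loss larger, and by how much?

Market A: pre-tax P* = 62, Q* = 36; post-tax Q = 24; deadweight loss = 108.
Market B: pre-tax P* = 26, Q* = 332; post-tax Q = 298.25; deadweight loss = 303.75.
Difference: 108 vs 303.75 → market B is larger by 195.75.

Market B, by 195.75.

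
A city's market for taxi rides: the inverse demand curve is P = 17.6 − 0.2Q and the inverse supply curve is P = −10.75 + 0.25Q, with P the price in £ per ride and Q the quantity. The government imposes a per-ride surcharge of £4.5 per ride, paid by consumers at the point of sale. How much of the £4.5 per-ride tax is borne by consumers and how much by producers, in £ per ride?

Consumers bear £2 per ride; producers bear £2.5 per ride.

Inverting to Q(P) form: Qd = 88 − 5P; Qs = 4P + 43.
Without the tax, 88 − 5P = 4P + 43 gives 9P = 45, so P* = £5 and Q* = 63.
With the tax collected from consumers, demand (in seller-price terms) shifts: Qd = 88 − 5(P + 4.5).
Solving gives Q = 53 with consumers paying £7 and producers receiving £2.5 (the £4.5 wedge).
Burden on consumers: £2; on producers: £2.5. (They sum to £4.5.)
The less price-elastic side of the market bears the larger share of a per-unit tax.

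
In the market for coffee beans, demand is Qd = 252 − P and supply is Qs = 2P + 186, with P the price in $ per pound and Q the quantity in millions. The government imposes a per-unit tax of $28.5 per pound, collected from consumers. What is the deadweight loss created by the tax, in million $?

Without the tax, 252 − P = 2P + 186 gives 3P = 66, so P* = $22 and Q* = 230.
With the tax collected from consumers, demand (in seller-price terms) shifts: Qd = 252 − (P + 28.5).
Solving gives Q = 211 with consumers paying $41 and producers receiving $12.5 (the $28.5 wedge).
Quantity falls by |ΔQ| = |230 − 211| = 19.
DWL = ½ · t · |ΔQ| = ½ · 28.5 · 19 = $270.75.

Deadweight loss = $270.75 million.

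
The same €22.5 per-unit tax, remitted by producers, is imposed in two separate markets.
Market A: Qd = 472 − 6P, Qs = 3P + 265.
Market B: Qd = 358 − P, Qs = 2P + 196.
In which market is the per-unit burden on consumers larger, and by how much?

Market B, by €7.5.

Market A: pre-tax P* = €23, Q* = 334; post-tax Q = 289; per-unit burden on consumers = €7.5.
Market B: pre-tax P* = €54, Q* = 304; post-tax Q = 289; per-unit burden on consumers = €15.
Difference: €7.5 vs €15 → market B is larger by €7.5.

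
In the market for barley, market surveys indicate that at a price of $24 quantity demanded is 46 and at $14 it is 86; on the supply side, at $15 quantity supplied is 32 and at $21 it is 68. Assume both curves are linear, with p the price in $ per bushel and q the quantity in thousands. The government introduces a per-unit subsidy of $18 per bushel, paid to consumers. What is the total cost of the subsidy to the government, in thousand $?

Demand slope: (86 − 46)/(14 − 24) = -4, so qd = 142 − 4p.
Supply slope: (68 − 32)/(21 − 15) = 6, so qs = 6p − 58.
Before the subsidy: set 142 − 4p = 6p − 58 → p* = $20, q* = 62.
With a per-unit subsidy paid to consumers, each effectively pays p − 18, so demand becomes qd = 142 − 4(p − 18).
New equilibrium: consumers pay $9.2, producers receive $27.2, q = 105.2. (Wedge: pb − ps = −18.)
Outlay = t · Q = 18 · 105.2 = $1893.6.

Government outlay = $1893.6 thousand.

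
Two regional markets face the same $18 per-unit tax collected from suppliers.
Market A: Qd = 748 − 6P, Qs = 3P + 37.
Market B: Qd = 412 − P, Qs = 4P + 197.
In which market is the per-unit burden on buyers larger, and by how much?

Market A: pre-tax P* = $79, Q* = 274; post-tax Q = 238; per-unit burden on buyers = $6.
Market B: pre-tax P* = $43, Q* = 369; post-tax Q = 354.6; per-unit burden on buyers = $14.4.
Difference: $6 vs $14.4 → market B is larger by $8.4.

Market B, by $8.4.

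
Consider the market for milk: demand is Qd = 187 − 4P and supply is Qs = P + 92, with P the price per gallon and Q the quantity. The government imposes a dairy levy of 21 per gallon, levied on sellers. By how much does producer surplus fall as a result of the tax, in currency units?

Producer surplus falls by 1723.68.

Without the tax, 187 − 4P = P + 92 gives 5P = 95, so P* = 19 and Q* = 111.
With the tax collected from sellers, supply shifts: Qs = (P − 21) + 92.
Solving gives Q = 94.2 with buyers paying 23.2 and sellers receiving 2.2 (the 21 wedge).
ΔPS is the trapezoid between Q = 94.2 and Q = 111 of height 16.8: ½ · (111 + 94.2) · 16.8 = 1723.68.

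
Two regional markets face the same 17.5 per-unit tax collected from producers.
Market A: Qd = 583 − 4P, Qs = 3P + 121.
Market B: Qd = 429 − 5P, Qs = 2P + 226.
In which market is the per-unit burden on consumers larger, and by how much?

Market A, by 2.5.

Market A: pre-tax P* = 66, Q* = 319; post-tax Q = 289; per-unit burden on consumers = 7.5.
Market B: pre-tax P* = 29, Q* = 284; post-tax Q = 259; per-unit burden on consumers = 5.
Difference: 7.5 vs 5 → market A is larger by 2.5.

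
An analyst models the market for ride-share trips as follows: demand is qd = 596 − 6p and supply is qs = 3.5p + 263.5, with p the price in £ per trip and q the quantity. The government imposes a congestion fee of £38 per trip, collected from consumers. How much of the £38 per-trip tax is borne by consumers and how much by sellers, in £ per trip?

Consumers bear £14 per trip; sellers bear £24 per trip.

Before the tax: set 596 − 6p = 3.5p + 263.5 → p* = £35, q* = 386.
With the tax collected from consumers, demand (in seller-price terms) shifts: qd = 596 − 6(p + 38).
Solving gives q = 302 with consumers paying £49 and sellers receiving £11 (the £38 wedge).
Burden on consumers: £14; on sellers: £24. (They sum to £38.)
The less price-elastic side of the market bears the larger share of a per-unit tax.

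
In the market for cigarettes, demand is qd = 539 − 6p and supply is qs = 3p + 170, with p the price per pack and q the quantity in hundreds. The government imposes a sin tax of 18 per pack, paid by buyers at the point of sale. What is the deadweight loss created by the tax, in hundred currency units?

Before the tax: set 539 − 6p = 3p + 170 → p* = 41, q* = 293.
With the tax collected from buyers, demand (in seller-price terms) shifts: qd = 539 − 6(p + 18).
New equilibrium: buyers pay 47, sellers receive 29, q = 257. (Wedge: pb − ps = 18.)
Quantity falls by |ΔQ| = |293 − 257| = 36.
DWL = ½ · t · |ΔQ| = ½ · 18 · 36 = 324.

Deadweight loss = 324 hundred.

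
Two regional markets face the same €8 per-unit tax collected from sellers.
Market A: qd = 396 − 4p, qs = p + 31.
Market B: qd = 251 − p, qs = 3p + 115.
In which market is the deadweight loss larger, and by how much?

Market A: pre-tax p* = €73, q* = 104; post-tax q = 97.6; deadweight loss = €25.6.
Market B: pre-tax p* = €34, q* = 217; post-tax q = 211; deadweight loss = €24.
Difference: €25.6 vs €24 → market A is larger by €1.6.

Market A, by €1.6.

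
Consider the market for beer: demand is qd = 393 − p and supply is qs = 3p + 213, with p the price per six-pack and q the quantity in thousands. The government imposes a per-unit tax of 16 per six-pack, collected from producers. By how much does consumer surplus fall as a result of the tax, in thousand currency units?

Consumer surplus falls by 4104 thousand.

Before the tax: set 393 − p = 3p + 213 → p* = 45, q* = 348.
With the tax collected from producers, supply shifts: qs = 3(p − 16) + 213.
Solving gives q = 336 with buyers paying 57 and producers receiving 41 (the 16 wedge).
ΔCS is the trapezoid between Q = 336 and Q = 348 of height 12: ½ · (348 + 336) · 12 = 4104.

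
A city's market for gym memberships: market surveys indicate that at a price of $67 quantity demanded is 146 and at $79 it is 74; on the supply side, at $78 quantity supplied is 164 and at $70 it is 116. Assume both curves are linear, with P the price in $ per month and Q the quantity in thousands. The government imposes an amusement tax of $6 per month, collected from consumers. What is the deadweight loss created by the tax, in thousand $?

Deadweight loss = $54 thousand.

Demand slope: (74 − 146)/(79 − 67) = -6, so Qd = 548 − 6P.
Supply slope: (116 − 164)/(70 − 78) = 6, so Qs = 6P − 304.
Before the tax: set 548 − 6P = 6P − 304 → P* = $71, Q* = 122.
With the tax collected from consumers, demand (in seller-price terms) shifts: Qd = 548 − 6(P + 6).
New equilibrium: consumers pay $74, producers receive $68, Q = 104. (Wedge: Pb − Ps = 6.)
Quantity falls by |ΔQ| = |122 − 104| = 18.
DWL = ½ · t · |ΔQ| = ½ · 6 · 18 = $54.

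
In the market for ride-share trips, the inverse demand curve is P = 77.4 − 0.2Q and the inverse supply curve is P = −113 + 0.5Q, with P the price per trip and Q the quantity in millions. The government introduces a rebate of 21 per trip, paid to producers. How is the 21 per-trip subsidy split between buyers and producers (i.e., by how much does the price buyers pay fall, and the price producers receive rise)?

Inverting to Q(P) form: Qd = 387 − 5P; Qs = 2P + 226.
Before the subsidy: set 387 − 5P = 2P + 226 → P* = 23, Q* = 272.
With a per-unit subsidy paid to producers, each receives P + 21 per unit sold, so supply becomes Qs = 2(P + 21) + 226.
Solving gives Q = 302 with buyers paying 17 and producers receiving 38 (the 21 wedge).
Gain to buyers: 6; to producers: 15. (They sum to 21.)

Buyers gain 6 per trip; producers gain 15 per trip.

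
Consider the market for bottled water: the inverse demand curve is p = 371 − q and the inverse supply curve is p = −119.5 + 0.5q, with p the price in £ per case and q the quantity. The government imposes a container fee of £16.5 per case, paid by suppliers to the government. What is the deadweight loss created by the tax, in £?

Deadweight loss = £90.75.

Inverting to q(p) form: qd = 371 − p; qs = 2p + 239.
Before the tax: set 371 − p = 2p + 239 → p* = £44, q* = 327.
With the tax collected from suppliers, supply shifts: qs = 2(p − 16.5) + 239.
New equilibrium: buyers pay £55, suppliers receive £38.5, q = 316. (Wedge: pb − ps = 16.5.)
Quantity falls by |ΔQ| = |327 − 316| = 11.
DWL = ½ · t · |ΔQ| = ½ · 16.5 · 11 = £90.75.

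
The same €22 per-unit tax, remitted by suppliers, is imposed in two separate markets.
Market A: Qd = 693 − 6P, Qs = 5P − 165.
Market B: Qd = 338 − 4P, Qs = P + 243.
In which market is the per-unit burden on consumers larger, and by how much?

Market A: pre-tax P* = €78, Q* = 225; post-tax Q = 165; per-unit burden on consumers = €10.
Market B: pre-tax P* = €19, Q* = 262; post-tax Q = 244.4; per-unit burden on consumers = €4.4.
Difference: €10 vs €4.4 → market A is larger by €5.6.

Market A, by €5.6.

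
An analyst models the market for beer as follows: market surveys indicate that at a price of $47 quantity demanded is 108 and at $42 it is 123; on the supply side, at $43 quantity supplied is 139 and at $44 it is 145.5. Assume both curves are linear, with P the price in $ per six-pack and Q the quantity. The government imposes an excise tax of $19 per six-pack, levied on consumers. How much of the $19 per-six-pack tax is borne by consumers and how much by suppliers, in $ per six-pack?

Demand slope: (123 − 108)/(42 − 47) = -3, so Qd = 249 − 3P.
Supply slope: (145.5 − 139)/(44 − 43) = 6.5, so Qs = 6.5P − 140.5.
Before the tax: set 249 − 3P = 6.5P − 140.5 → P* = $41, Q* = 126.
With the tax collected from consumers, demand (in seller-price terms) shifts: Qd = 249 − 3(P + 19).
Solving gives Q = 87 with consumers paying $54 and suppliers receiving $35 (the $19 wedge).
Burden on consumers: $13; on suppliers: $6. (They sum to $19.)

Consumers bear $13 per six-pack; suppliers bear $6 per six-pack.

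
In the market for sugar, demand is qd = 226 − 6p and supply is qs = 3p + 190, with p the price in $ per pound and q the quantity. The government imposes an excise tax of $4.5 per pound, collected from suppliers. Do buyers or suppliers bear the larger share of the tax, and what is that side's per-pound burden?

Suppliers bear the larger share: $3 per pound.

Before the tax: set 226 − 6p = 3p + 190 → p* = $4, q* = 202.
With the tax collected from suppliers, supply shifts: qs = 3(p − 4.5) + 190.
Solving gives q = 193 with buyers paying $5.5 and suppliers receiving $1 (the $4.5 wedge).
Per-pound burden: buyers $1.5, suppliers $3.
Suppliers take the larger share because supply is less price-elastic here (demand slope 6 vs supply slope 3).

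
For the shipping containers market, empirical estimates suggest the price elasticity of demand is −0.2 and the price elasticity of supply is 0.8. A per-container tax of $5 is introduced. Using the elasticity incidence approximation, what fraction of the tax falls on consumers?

Incidence ratio: consumers' share ≈ εs / (εs + |εd|) = 0.8 / (0.8 + 0.2) = 0.8.
Supply is the more elastic side, so consumers bear the larger share.

Consumers' share ≈ 0.8.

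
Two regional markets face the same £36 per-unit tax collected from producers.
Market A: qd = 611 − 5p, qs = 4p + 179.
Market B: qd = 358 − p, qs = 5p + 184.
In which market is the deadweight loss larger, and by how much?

Market A, by £900.

Market A: pre-tax p* = £48, q* = 371; post-tax q = 291; deadweight loss = £1440.
Market B: pre-tax p* = £29, q* = 329; post-tax q = 299; deadweight loss = £540.
Difference: £1440 vs £540 → market A is larger by £900.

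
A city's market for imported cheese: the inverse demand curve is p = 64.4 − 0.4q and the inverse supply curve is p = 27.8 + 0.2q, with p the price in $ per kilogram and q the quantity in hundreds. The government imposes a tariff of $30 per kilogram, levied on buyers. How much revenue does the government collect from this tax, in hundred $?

Tax revenue = $330 hundred.

Inverting to q(p) form: qd = 161 − 2.5p; qs = 5p − 139.
Without the tax, 161 − 2.5p = 5p − 139 gives 7.5p = 300, so p* = $40 and q* = 61.
With the tax collected from buyers, demand (in seller-price terms) shifts: qd = 161 − 2.5(p + 30).
Solving gives q = 11 with buyers paying $60 and suppliers receiving $30 (the $30 wedge).
Revenue = t · Q = 30 · 11 = $330.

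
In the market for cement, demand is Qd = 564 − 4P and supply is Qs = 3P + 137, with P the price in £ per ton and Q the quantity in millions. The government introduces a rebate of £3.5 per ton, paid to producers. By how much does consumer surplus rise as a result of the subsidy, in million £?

Consumer surplus rises by £484.5 million.

Without the subsidy, 564 − 4P = 3P + 137 gives 7P = 427, so P* = £61 and Q* = 320.
With a per-unit subsidy paid to producers, each receives P + 3.5 per unit sold, so supply becomes Qs = 3(P + 3.5) + 137.
Solving gives Q = 326 with buyers paying £59.5 and producers receiving £63 (the £3.5 wedge).
ΔCS is the trapezoid between Q = 326 and Q = 320 of height £1.5: ½ · (320 + 326) · 1.5 = £484.5.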